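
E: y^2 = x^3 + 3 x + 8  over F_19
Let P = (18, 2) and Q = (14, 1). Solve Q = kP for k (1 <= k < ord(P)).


Enumerate multiples of P until we hit Q = (14, 1):
  1P = (18, 2)
  2P = (9, 2)
  3P = (11, 17)
  4P = (7, 7)
  5P = (3, 5)
  6P = (14, 1)
Match found at i = 6.

k = 6


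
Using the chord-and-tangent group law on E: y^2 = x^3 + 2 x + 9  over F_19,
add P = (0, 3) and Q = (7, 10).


P != Q, so use the chord formula.
s = (y2 - y1) / (x2 - x1) = (7) / (7) mod 19 = 1
x3 = s^2 - x1 - x2 mod 19 = 1^2 - 0 - 7 = 13
y3 = s (x1 - x3) - y1 mod 19 = 1 * (0 - 13) - 3 = 3

P + Q = (13, 3)


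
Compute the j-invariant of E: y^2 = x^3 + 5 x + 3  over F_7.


Delta = -16(4 a^3 + 27 b^2) mod 7 = 5
-1728 * (4 a)^3 = -1728 * (4*5)^3 mod 7 = 6
j = 6 * 5^(-1) mod 7 = 4

j = 4 (mod 7)


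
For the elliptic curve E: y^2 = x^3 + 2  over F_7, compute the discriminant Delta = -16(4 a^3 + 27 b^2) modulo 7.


4 a^3 + 27 b^2 = 4*0^3 + 27*2^2 = 0 + 108 = 108
Delta = -16 * (108) = -1728
Delta mod 7 = 1

Delta = 1 (mod 7)


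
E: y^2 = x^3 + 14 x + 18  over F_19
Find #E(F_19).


For each x in F_19, count y with y^2 = x^3 + 14 x + 18 mod 19:
  x = 2: RHS = 16, y in [4, 15]  -> 2 point(s)
  x = 3: RHS = 11, y in [7, 12]  -> 2 point(s)
  x = 4: RHS = 5, y in [9, 10]  -> 2 point(s)
  x = 5: RHS = 4, y in [2, 17]  -> 2 point(s)
  x = 16: RHS = 6, y in [5, 14]  -> 2 point(s)
  x = 17: RHS = 1, y in [1, 18]  -> 2 point(s)
Affine points: 12. Add the point at infinity: total = 13.

#E(F_19) = 13


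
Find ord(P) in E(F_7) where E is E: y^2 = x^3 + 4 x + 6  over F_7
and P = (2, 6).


Compute successive multiples of P until we hit O:
  1P = (2, 6)
  2P = (4, 3)
  3P = (5, 2)
  4P = (1, 2)
  5P = (6, 6)
  6P = (6, 1)
  7P = (1, 5)
  8P = (5, 5)
  ... (continuing to 11P)
  11P = O

ord(P) = 11


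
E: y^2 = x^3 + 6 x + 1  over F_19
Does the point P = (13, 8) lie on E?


Check whether y^2 = x^3 + 6 x + 1 (mod 19) for (x, y) = (13, 8).
LHS: y^2 = 8^2 mod 19 = 7
RHS: x^3 + 6 x + 1 = 13^3 + 6*13 + 1 mod 19 = 15
LHS != RHS

No, not on the curve


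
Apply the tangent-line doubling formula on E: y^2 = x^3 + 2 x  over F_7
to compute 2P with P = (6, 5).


Doubling: s = (3 x1^2 + a) / (2 y1)
s = (3*6^2 + 2) / (2*5) mod 7 = 4
x3 = s^2 - 2 x1 mod 7 = 4^2 - 2*6 = 4
y3 = s (x1 - x3) - y1 mod 7 = 4 * (6 - 4) - 5 = 3

2P = (4, 3)


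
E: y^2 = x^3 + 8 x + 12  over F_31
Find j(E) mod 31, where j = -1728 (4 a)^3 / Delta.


Delta = -16(4 a^3 + 27 b^2) mod 31 = 8
-1728 * (4 a)^3 = -1728 * (4*8)^3 mod 31 = 8
j = 8 * 8^(-1) mod 31 = 1

j = 1 (mod 31)


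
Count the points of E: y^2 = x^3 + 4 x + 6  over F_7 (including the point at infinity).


For each x in F_7, count y with y^2 = x^3 + 4 x + 6 mod 7:
  x = 1: RHS = 4, y in [2, 5]  -> 2 point(s)
  x = 2: RHS = 1, y in [1, 6]  -> 2 point(s)
  x = 4: RHS = 2, y in [3, 4]  -> 2 point(s)
  x = 5: RHS = 4, y in [2, 5]  -> 2 point(s)
  x = 6: RHS = 1, y in [1, 6]  -> 2 point(s)
Affine points: 10. Add the point at infinity: total = 11.

#E(F_7) = 11


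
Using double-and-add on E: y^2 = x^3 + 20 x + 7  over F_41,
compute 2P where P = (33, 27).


k = 2 = 10_2 (binary, LSB first: 01)
Double-and-add from P = (33, 27):
  bit 0 = 0: acc unchanged = O
  bit 1 = 1: acc = O + (34, 4) = (34, 4)

2P = (34, 4)


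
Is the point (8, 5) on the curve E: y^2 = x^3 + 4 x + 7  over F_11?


Check whether y^2 = x^3 + 4 x + 7 (mod 11) for (x, y) = (8, 5).
LHS: y^2 = 5^2 mod 11 = 3
RHS: x^3 + 4 x + 7 = 8^3 + 4*8 + 7 mod 11 = 1
LHS != RHS

No, not on the curve


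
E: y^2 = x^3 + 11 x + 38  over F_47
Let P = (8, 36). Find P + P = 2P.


Doubling: s = (3 x1^2 + a) / (2 y1)
s = (3*8^2 + 11) / (2*36) mod 47 = 10
x3 = s^2 - 2 x1 mod 47 = 10^2 - 2*8 = 37
y3 = s (x1 - x3) - y1 mod 47 = 10 * (8 - 37) - 36 = 3

2P = (37, 3)


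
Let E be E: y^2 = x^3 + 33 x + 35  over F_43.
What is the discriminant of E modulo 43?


4 a^3 + 27 b^2 = 4*33^3 + 27*35^2 = 143748 + 33075 = 176823
Delta = -16 * (176823) = -2829168
Delta mod 43 = 17

Delta = 17 (mod 43)


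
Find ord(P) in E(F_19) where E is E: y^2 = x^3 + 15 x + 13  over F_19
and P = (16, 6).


Compute successive multiples of P until we hit O:
  1P = (16, 6)
  2P = (4, 17)
  3P = (10, 17)
  4P = (18, 4)
  5P = (5, 2)
  6P = (3, 16)
  7P = (7, 9)
  8P = (13, 12)
  ... (continuing to 17P)
  17P = O

ord(P) = 17


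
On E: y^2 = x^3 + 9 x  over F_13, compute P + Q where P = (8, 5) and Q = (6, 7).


P != Q, so use the chord formula.
s = (y2 - y1) / (x2 - x1) = (2) / (11) mod 13 = 12
x3 = s^2 - x1 - x2 mod 13 = 12^2 - 8 - 6 = 0
y3 = s (x1 - x3) - y1 mod 13 = 12 * (8 - 0) - 5 = 0

P + Q = (0, 0)


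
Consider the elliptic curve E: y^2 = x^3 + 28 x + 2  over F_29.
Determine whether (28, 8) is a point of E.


Check whether y^2 = x^3 + 28 x + 2 (mod 29) for (x, y) = (28, 8).
LHS: y^2 = 8^2 mod 29 = 6
RHS: x^3 + 28 x + 2 = 28^3 + 28*28 + 2 mod 29 = 2
LHS != RHS

No, not on the curve


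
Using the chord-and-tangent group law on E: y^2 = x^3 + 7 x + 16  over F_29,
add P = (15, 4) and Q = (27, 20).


P != Q, so use the chord formula.
s = (y2 - y1) / (x2 - x1) = (16) / (12) mod 29 = 11
x3 = s^2 - x1 - x2 mod 29 = 11^2 - 15 - 27 = 21
y3 = s (x1 - x3) - y1 mod 29 = 11 * (15 - 21) - 4 = 17

P + Q = (21, 17)


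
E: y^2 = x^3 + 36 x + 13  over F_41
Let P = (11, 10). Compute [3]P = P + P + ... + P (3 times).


k = 3 = 11_2 (binary, LSB first: 11)
Double-and-add from P = (11, 10):
  bit 0 = 1: acc = O + (11, 10) = (11, 10)
  bit 1 = 1: acc = (11, 10) + (11, 31) = O

3P = O


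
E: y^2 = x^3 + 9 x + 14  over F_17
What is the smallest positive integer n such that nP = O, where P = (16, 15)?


Compute successive multiples of P until we hit O:
  1P = (16, 15)
  2P = (11, 4)
  3P = (3, 0)
  4P = (11, 13)
  5P = (16, 2)
  6P = O

ord(P) = 6


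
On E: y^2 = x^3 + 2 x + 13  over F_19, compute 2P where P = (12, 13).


Doubling: s = (3 x1^2 + a) / (2 y1)
s = (3*12^2 + 2) / (2*13) mod 19 = 5
x3 = s^2 - 2 x1 mod 19 = 5^2 - 2*12 = 1
y3 = s (x1 - x3) - y1 mod 19 = 5 * (12 - 1) - 13 = 4

2P = (1, 4)


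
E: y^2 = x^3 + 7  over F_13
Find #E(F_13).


For each x in F_13, count y with y^2 = x^3 + 0 x + 7 mod 13:
  x = 7: RHS = 12, y in [5, 8]  -> 2 point(s)
  x = 8: RHS = 12, y in [5, 8]  -> 2 point(s)
  x = 11: RHS = 12, y in [5, 8]  -> 2 point(s)
Affine points: 6. Add the point at infinity: total = 7.

#E(F_13) = 7


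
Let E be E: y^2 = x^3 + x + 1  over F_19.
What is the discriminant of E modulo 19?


4 a^3 + 27 b^2 = 4*1^3 + 27*1^2 = 4 + 27 = 31
Delta = -16 * (31) = -496
Delta mod 19 = 17

Delta = 17 (mod 19)


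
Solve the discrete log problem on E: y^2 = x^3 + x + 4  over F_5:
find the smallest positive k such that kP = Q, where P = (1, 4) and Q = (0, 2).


Enumerate multiples of P until we hit Q = (0, 2):
  1P = (1, 4)
  2P = (2, 3)
  3P = (3, 3)
  4P = (0, 3)
  5P = (0, 2)
Match found at i = 5.

k = 5


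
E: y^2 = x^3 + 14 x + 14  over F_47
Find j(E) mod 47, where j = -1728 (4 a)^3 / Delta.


Delta = -16(4 a^3 + 27 b^2) mod 47 = 45
-1728 * (4 a)^3 = -1728 * (4*14)^3 mod 47 = 29
j = 29 * 45^(-1) mod 47 = 9

j = 9 (mod 47)


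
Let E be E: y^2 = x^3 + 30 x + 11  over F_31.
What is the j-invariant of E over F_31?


Delta = -16(4 a^3 + 27 b^2) mod 31 = 27
-1728 * (4 a)^3 = -1728 * (4*30)^3 mod 31 = 15
j = 15 * 27^(-1) mod 31 = 4

j = 4 (mod 31)


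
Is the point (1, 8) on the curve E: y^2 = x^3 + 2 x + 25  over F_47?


Check whether y^2 = x^3 + 2 x + 25 (mod 47) for (x, y) = (1, 8).
LHS: y^2 = 8^2 mod 47 = 17
RHS: x^3 + 2 x + 25 = 1^3 + 2*1 + 25 mod 47 = 28
LHS != RHS

No, not on the curve


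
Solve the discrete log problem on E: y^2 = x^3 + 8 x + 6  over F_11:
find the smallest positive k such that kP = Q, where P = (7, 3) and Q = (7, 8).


Enumerate multiples of P until we hit Q = (7, 8):
  1P = (7, 3)
  2P = (1, 9)
  3P = (4, 5)
  4P = (9, 2)
  5P = (9, 9)
  6P = (4, 6)
  7P = (1, 2)
  8P = (7, 8)
Match found at i = 8.

k = 8


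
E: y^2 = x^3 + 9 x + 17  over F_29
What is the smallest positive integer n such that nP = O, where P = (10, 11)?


Compute successive multiples of P until we hit O:
  1P = (10, 11)
  2P = (14, 4)
  3P = (28, 6)
  4P = (25, 27)
  5P = (3, 10)
  6P = (3, 19)
  7P = (25, 2)
  8P = (28, 23)
  ... (continuing to 11P)
  11P = O

ord(P) = 11


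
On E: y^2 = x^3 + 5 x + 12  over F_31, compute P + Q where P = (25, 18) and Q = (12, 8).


P != Q, so use the chord formula.
s = (y2 - y1) / (x2 - x1) = (21) / (18) mod 31 = 27
x3 = s^2 - x1 - x2 mod 31 = 27^2 - 25 - 12 = 10
y3 = s (x1 - x3) - y1 mod 31 = 27 * (25 - 10) - 18 = 15

P + Q = (10, 15)


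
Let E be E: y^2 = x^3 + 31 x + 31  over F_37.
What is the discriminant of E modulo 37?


4 a^3 + 27 b^2 = 4*31^3 + 27*31^2 = 119164 + 25947 = 145111
Delta = -16 * (145111) = -2321776
Delta mod 37 = 11

Delta = 11 (mod 37)


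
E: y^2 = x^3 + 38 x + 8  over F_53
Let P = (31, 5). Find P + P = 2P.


Doubling: s = (3 x1^2 + a) / (2 y1)
s = (3*31^2 + 38) / (2*5) mod 53 = 43
x3 = s^2 - 2 x1 mod 53 = 43^2 - 2*31 = 38
y3 = s (x1 - x3) - y1 mod 53 = 43 * (31 - 38) - 5 = 12

2P = (38, 12)


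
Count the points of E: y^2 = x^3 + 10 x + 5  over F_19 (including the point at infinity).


For each x in F_19, count y with y^2 = x^3 + 10 x + 5 mod 19:
  x = 0: RHS = 5, y in [9, 10]  -> 2 point(s)
  x = 1: RHS = 16, y in [4, 15]  -> 2 point(s)
  x = 3: RHS = 5, y in [9, 10]  -> 2 point(s)
  x = 5: RHS = 9, y in [3, 16]  -> 2 point(s)
  x = 7: RHS = 0, y in [0]  -> 1 point(s)
  x = 9: RHS = 7, y in [8, 11]  -> 2 point(s)
  x = 14: RHS = 1, y in [1, 18]  -> 2 point(s)
  x = 16: RHS = 5, y in [9, 10]  -> 2 point(s)
Affine points: 15. Add the point at infinity: total = 16.

#E(F_19) = 16


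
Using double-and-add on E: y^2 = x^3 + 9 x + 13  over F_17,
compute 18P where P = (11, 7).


k = 18 = 10010_2 (binary, LSB first: 01001)
Double-and-add from P = (11, 7):
  bit 0 = 0: acc unchanged = O
  bit 1 = 1: acc = O + (3, 4) = (3, 4)
  bit 2 = 0: acc unchanged = (3, 4)
  bit 3 = 0: acc unchanged = (3, 4)
  bit 4 = 1: acc = (3, 4) + (5, 9) = (11, 10)

18P = (11, 10)


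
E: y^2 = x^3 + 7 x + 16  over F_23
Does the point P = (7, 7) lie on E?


Check whether y^2 = x^3 + 7 x + 16 (mod 23) for (x, y) = (7, 7).
LHS: y^2 = 7^2 mod 23 = 3
RHS: x^3 + 7 x + 16 = 7^3 + 7*7 + 16 mod 23 = 17
LHS != RHS

No, not on the curve


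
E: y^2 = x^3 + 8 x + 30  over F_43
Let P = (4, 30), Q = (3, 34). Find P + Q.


P != Q, so use the chord formula.
s = (y2 - y1) / (x2 - x1) = (4) / (42) mod 43 = 39
x3 = s^2 - x1 - x2 mod 43 = 39^2 - 4 - 3 = 9
y3 = s (x1 - x3) - y1 mod 43 = 39 * (4 - 9) - 30 = 33

P + Q = (9, 33)


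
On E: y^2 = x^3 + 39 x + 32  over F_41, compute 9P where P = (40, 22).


k = 9 = 1001_2 (binary, LSB first: 1001)
Double-and-add from P = (40, 22):
  bit 0 = 1: acc = O + (40, 22) = (40, 22)
  bit 1 = 0: acc unchanged = (40, 22)
  bit 2 = 0: acc unchanged = (40, 22)
  bit 3 = 1: acc = (40, 22) + (31, 35) = (6, 20)

9P = (6, 20)


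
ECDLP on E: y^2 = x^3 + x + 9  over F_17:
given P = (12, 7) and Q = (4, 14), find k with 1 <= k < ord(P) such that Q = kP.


Enumerate multiples of P until we hit Q = (4, 14):
  1P = (12, 7)
  2P = (2, 6)
  3P = (11, 5)
  4P = (15, 4)
  5P = (8, 6)
  6P = (13, 14)
  7P = (7, 11)
  8P = (0, 14)
  9P = (9, 4)
  10P = (14, 8)
  11P = (4, 14)
Match found at i = 11.

k = 11


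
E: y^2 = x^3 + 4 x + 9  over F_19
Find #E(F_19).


For each x in F_19, count y with y^2 = x^3 + 4 x + 9 mod 19:
  x = 0: RHS = 9, y in [3, 16]  -> 2 point(s)
  x = 2: RHS = 6, y in [5, 14]  -> 2 point(s)
  x = 7: RHS = 0, y in [0]  -> 1 point(s)
  x = 10: RHS = 4, y in [2, 17]  -> 2 point(s)
  x = 11: RHS = 16, y in [4, 15]  -> 2 point(s)
  x = 13: RHS = 16, y in [4, 15]  -> 2 point(s)
  x = 14: RHS = 16, y in [4, 15]  -> 2 point(s)
  x = 15: RHS = 5, y in [9, 10]  -> 2 point(s)
  x = 18: RHS = 4, y in [2, 17]  -> 2 point(s)
Affine points: 17. Add the point at infinity: total = 18.

#E(F_19) = 18


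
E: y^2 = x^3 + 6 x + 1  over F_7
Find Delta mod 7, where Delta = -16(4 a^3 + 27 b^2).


4 a^3 + 27 b^2 = 4*6^3 + 27*1^2 = 864 + 27 = 891
Delta = -16 * (891) = -14256
Delta mod 7 = 3

Delta = 3 (mod 7)


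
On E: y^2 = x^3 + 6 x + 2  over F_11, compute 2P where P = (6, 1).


Doubling: s = (3 x1^2 + a) / (2 y1)
s = (3*6^2 + 6) / (2*1) mod 11 = 2
x3 = s^2 - 2 x1 mod 11 = 2^2 - 2*6 = 3
y3 = s (x1 - x3) - y1 mod 11 = 2 * (6 - 3) - 1 = 5

2P = (3, 5)


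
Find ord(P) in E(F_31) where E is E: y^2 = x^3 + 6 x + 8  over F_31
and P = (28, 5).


Compute successive multiples of P until we hit O:
  1P = (28, 5)
  2P = (11, 17)
  3P = (25, 2)
  4P = (10, 13)
  5P = (2, 11)
  6P = (26, 16)
  7P = (15, 1)
  8P = (29, 9)
  ... (continuing to 36P)
  36P = O

ord(P) = 36


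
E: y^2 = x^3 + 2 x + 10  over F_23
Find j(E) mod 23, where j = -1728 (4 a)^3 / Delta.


Delta = -16(4 a^3 + 27 b^2) mod 23 = 11
-1728 * (4 a)^3 = -1728 * (4*2)^3 mod 23 = 5
j = 5 * 11^(-1) mod 23 = 13

j = 13 (mod 23)


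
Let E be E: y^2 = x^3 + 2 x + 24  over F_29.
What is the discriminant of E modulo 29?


4 a^3 + 27 b^2 = 4*2^3 + 27*24^2 = 32 + 15552 = 15584
Delta = -16 * (15584) = -249344
Delta mod 29 = 27

Delta = 27 (mod 29)


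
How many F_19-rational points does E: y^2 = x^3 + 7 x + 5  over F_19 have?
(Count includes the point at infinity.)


For each x in F_19, count y with y^2 = x^3 + 7 x + 5 mod 19:
  x = 0: RHS = 5, y in [9, 10]  -> 2 point(s)
  x = 6: RHS = 16, y in [4, 15]  -> 2 point(s)
  x = 7: RHS = 17, y in [6, 13]  -> 2 point(s)
  x = 10: RHS = 11, y in [7, 12]  -> 2 point(s)
  x = 11: RHS = 7, y in [8, 11]  -> 2 point(s)
  x = 14: RHS = 16, y in [4, 15]  -> 2 point(s)
  x = 18: RHS = 16, y in [4, 15]  -> 2 point(s)
Affine points: 14. Add the point at infinity: total = 15.

#E(F_19) = 15


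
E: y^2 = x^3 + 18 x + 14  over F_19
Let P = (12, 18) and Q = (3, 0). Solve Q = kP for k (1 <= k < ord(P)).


Enumerate multiples of P until we hit Q = (3, 0):
  1P = (12, 18)
  2P = (4, 6)
  3P = (10, 4)
  4P = (8, 10)
  5P = (3, 0)
Match found at i = 5.

k = 5


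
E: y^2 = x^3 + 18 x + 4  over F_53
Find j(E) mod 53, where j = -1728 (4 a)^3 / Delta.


Delta = -16(4 a^3 + 27 b^2) mod 53 = 9
-1728 * (4 a)^3 = -1728 * (4*18)^3 mod 53 = 38
j = 38 * 9^(-1) mod 53 = 16

j = 16 (mod 53)


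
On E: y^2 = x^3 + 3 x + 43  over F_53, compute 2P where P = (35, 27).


Doubling: s = (3 x1^2 + a) / (2 y1)
s = (3*35^2 + 3) / (2*27) mod 53 = 21
x3 = s^2 - 2 x1 mod 53 = 21^2 - 2*35 = 0
y3 = s (x1 - x3) - y1 mod 53 = 21 * (35 - 0) - 27 = 19

2P = (0, 19)


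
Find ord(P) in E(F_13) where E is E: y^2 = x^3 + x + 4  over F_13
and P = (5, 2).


Compute successive multiples of P until we hit O:
  1P = (5, 2)
  2P = (0, 2)
  3P = (8, 11)
  4P = (9, 12)
  5P = (2, 12)
  6P = (7, 9)
  7P = (10, 0)
  8P = (7, 4)
  ... (continuing to 14P)
  14P = O

ord(P) = 14


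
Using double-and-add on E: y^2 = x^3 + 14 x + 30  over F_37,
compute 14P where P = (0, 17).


k = 14 = 1110_2 (binary, LSB first: 0111)
Double-and-add from P = (0, 17):
  bit 0 = 0: acc unchanged = O
  bit 1 = 1: acc = O + (30, 12) = (30, 12)
  bit 2 = 1: acc = (30, 12) + (15, 10) = (18, 34)
  bit 3 = 1: acc = (18, 34) + (16, 24) = (28, 27)

14P = (28, 27)


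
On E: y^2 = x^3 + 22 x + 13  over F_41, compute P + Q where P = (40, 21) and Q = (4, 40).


P != Q, so use the chord formula.
s = (y2 - y1) / (x2 - x1) = (19) / (5) mod 41 = 12
x3 = s^2 - x1 - x2 mod 41 = 12^2 - 40 - 4 = 18
y3 = s (x1 - x3) - y1 mod 41 = 12 * (40 - 18) - 21 = 38

P + Q = (18, 38)


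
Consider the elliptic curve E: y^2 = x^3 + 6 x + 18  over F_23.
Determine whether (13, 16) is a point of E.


Check whether y^2 = x^3 + 6 x + 18 (mod 23) for (x, y) = (13, 16).
LHS: y^2 = 16^2 mod 23 = 3
RHS: x^3 + 6 x + 18 = 13^3 + 6*13 + 18 mod 23 = 16
LHS != RHS

No, not on the curve


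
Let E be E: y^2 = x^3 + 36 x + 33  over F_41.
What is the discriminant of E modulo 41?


4 a^3 + 27 b^2 = 4*36^3 + 27*33^2 = 186624 + 29403 = 216027
Delta = -16 * (216027) = -3456432
Delta mod 41 = 32

Delta = 32 (mod 41)


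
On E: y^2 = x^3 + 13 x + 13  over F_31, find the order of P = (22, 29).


Compute successive multiples of P until we hit O:
  1P = (22, 29)
  2P = (22, 2)
  3P = O

ord(P) = 3


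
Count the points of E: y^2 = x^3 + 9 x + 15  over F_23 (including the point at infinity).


For each x in F_23, count y with y^2 = x^3 + 9 x + 15 mod 23:
  x = 1: RHS = 2, y in [5, 18]  -> 2 point(s)
  x = 2: RHS = 18, y in [8, 15]  -> 2 point(s)
  x = 3: RHS = 0, y in [0]  -> 1 point(s)
  x = 4: RHS = 0, y in [0]  -> 1 point(s)
  x = 5: RHS = 1, y in [1, 22]  -> 2 point(s)
  x = 6: RHS = 9, y in [3, 20]  -> 2 point(s)
  x = 8: RHS = 1, y in [1, 22]  -> 2 point(s)
  x = 10: RHS = 1, y in [1, 22]  -> 2 point(s)
  x = 13: RHS = 6, y in [11, 12]  -> 2 point(s)
  x = 15: RHS = 6, y in [11, 12]  -> 2 point(s)
  x = 16: RHS = 0, y in [0]  -> 1 point(s)
  x = 18: RHS = 6, y in [11, 12]  -> 2 point(s)
  x = 21: RHS = 12, y in [9, 14]  -> 2 point(s)
Affine points: 23. Add the point at infinity: total = 24.

#E(F_23) = 24


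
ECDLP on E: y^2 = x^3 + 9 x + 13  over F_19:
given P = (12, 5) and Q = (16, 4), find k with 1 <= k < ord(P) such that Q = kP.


Enumerate multiples of P until we hit Q = (16, 4):
  1P = (12, 5)
  2P = (2, 18)
  3P = (16, 4)
Match found at i = 3.

k = 3


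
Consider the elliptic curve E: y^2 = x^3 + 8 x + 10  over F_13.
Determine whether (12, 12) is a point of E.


Check whether y^2 = x^3 + 8 x + 10 (mod 13) for (x, y) = (12, 12).
LHS: y^2 = 12^2 mod 13 = 1
RHS: x^3 + 8 x + 10 = 12^3 + 8*12 + 10 mod 13 = 1
LHS = RHS

Yes, on the curve


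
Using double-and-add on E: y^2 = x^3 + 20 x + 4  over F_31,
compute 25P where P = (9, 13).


k = 25 = 11001_2 (binary, LSB first: 10011)
Double-and-add from P = (9, 13):
  bit 0 = 1: acc = O + (9, 13) = (9, 13)
  bit 1 = 0: acc unchanged = (9, 13)
  bit 2 = 0: acc unchanged = (9, 13)
  bit 3 = 1: acc = (9, 13) + (0, 2) = (30, 13)
  bit 4 = 1: acc = (30, 13) + (25, 28) = (16, 7)

25P = (16, 7)


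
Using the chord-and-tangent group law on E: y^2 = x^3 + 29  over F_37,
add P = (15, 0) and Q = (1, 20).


P != Q, so use the chord formula.
s = (y2 - y1) / (x2 - x1) = (20) / (23) mod 37 = 25
x3 = s^2 - x1 - x2 mod 37 = 25^2 - 15 - 1 = 17
y3 = s (x1 - x3) - y1 mod 37 = 25 * (15 - 17) - 0 = 24

P + Q = (17, 24)


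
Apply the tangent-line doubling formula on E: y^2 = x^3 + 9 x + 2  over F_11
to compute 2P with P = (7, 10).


Doubling: s = (3 x1^2 + a) / (2 y1)
s = (3*7^2 + 9) / (2*10) mod 11 = 10
x3 = s^2 - 2 x1 mod 11 = 10^2 - 2*7 = 9
y3 = s (x1 - x3) - y1 mod 11 = 10 * (7 - 9) - 10 = 3

2P = (9, 3)


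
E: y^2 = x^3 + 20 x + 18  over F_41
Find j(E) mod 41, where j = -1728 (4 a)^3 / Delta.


Delta = -16(4 a^3 + 27 b^2) mod 41 = 14
-1728 * (4 a)^3 = -1728 * (4*20)^3 mod 41 = 7
j = 7 * 14^(-1) mod 41 = 21

j = 21 (mod 41)


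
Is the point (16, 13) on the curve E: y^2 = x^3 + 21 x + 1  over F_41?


Check whether y^2 = x^3 + 21 x + 1 (mod 41) for (x, y) = (16, 13).
LHS: y^2 = 13^2 mod 41 = 5
RHS: x^3 + 21 x + 1 = 16^3 + 21*16 + 1 mod 41 = 5
LHS = RHS

Yes, on the curve


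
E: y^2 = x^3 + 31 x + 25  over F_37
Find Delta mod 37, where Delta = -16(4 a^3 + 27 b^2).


4 a^3 + 27 b^2 = 4*31^3 + 27*25^2 = 119164 + 16875 = 136039
Delta = -16 * (136039) = -2176624
Delta mod 37 = 12

Delta = 12 (mod 37)


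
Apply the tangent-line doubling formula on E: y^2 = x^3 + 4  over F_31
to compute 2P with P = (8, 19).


Doubling: s = (3 x1^2 + a) / (2 y1)
s = (3*8^2 + 0) / (2*19) mod 31 = 23
x3 = s^2 - 2 x1 mod 31 = 23^2 - 2*8 = 17
y3 = s (x1 - x3) - y1 mod 31 = 23 * (8 - 17) - 19 = 22

2P = (17, 22)


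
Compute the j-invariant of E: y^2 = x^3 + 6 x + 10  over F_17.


Delta = -16(4 a^3 + 27 b^2) mod 17 = 11
-1728 * (4 a)^3 = -1728 * (4*6)^3 mod 17 = 1
j = 1 * 11^(-1) mod 17 = 14

j = 14 (mod 17)


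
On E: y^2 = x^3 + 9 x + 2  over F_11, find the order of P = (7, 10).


Compute successive multiples of P until we hit O:
  1P = (7, 10)
  2P = (9, 3)
  3P = (10, 6)
  4P = (8, 6)
  5P = (1, 10)
  6P = (3, 1)
  7P = (4, 5)
  8P = (4, 6)
  ... (continuing to 15P)
  15P = O

ord(P) = 15


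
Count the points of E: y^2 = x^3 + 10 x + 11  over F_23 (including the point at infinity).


For each x in F_23, count y with y^2 = x^3 + 10 x + 11 mod 23:
  x = 2: RHS = 16, y in [4, 19]  -> 2 point(s)
  x = 4: RHS = 0, y in [0]  -> 1 point(s)
  x = 5: RHS = 2, y in [5, 18]  -> 2 point(s)
  x = 9: RHS = 2, y in [5, 18]  -> 2 point(s)
  x = 11: RHS = 3, y in [7, 16]  -> 2 point(s)
  x = 16: RHS = 12, y in [9, 14]  -> 2 point(s)
  x = 20: RHS = 0, y in [0]  -> 1 point(s)
  x = 21: RHS = 6, y in [11, 12]  -> 2 point(s)
  x = 22: RHS = 0, y in [0]  -> 1 point(s)
Affine points: 15. Add the point at infinity: total = 16.

#E(F_23) = 16


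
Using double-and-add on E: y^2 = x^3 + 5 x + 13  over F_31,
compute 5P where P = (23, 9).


k = 5 = 101_2 (binary, LSB first: 101)
Double-and-add from P = (23, 9):
  bit 0 = 1: acc = O + (23, 9) = (23, 9)
  bit 1 = 0: acc unchanged = (23, 9)
  bit 2 = 1: acc = (23, 9) + (4, 29) = (24, 10)

5P = (24, 10)


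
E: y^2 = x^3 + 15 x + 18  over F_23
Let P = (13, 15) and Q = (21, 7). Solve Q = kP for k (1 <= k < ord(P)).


Enumerate multiples of P until we hit Q = (21, 7):
  1P = (13, 15)
  2P = (21, 16)
  3P = (21, 7)
Match found at i = 3.

k = 3


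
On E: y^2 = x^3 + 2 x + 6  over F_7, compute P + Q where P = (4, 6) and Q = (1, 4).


P != Q, so use the chord formula.
s = (y2 - y1) / (x2 - x1) = (5) / (4) mod 7 = 3
x3 = s^2 - x1 - x2 mod 7 = 3^2 - 4 - 1 = 4
y3 = s (x1 - x3) - y1 mod 7 = 3 * (4 - 4) - 6 = 1

P + Q = (4, 1)


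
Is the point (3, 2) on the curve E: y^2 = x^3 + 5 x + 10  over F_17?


Check whether y^2 = x^3 + 5 x + 10 (mod 17) for (x, y) = (3, 2).
LHS: y^2 = 2^2 mod 17 = 4
RHS: x^3 + 5 x + 10 = 3^3 + 5*3 + 10 mod 17 = 1
LHS != RHS

No, not on the curve


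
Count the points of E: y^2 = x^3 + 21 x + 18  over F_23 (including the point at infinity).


For each x in F_23, count y with y^2 = x^3 + 21 x + 18 mod 23:
  x = 0: RHS = 18, y in [8, 15]  -> 2 point(s)
  x = 3: RHS = 16, y in [4, 19]  -> 2 point(s)
  x = 5: RHS = 18, y in [8, 15]  -> 2 point(s)
  x = 7: RHS = 2, y in [5, 18]  -> 2 point(s)
  x = 8: RHS = 8, y in [10, 13]  -> 2 point(s)
  x = 9: RHS = 16, y in [4, 19]  -> 2 point(s)
  x = 10: RHS = 9, y in [3, 20]  -> 2 point(s)
  x = 11: RHS = 16, y in [4, 19]  -> 2 point(s)
  x = 13: RHS = 4, y in [2, 21]  -> 2 point(s)
  x = 18: RHS = 18, y in [8, 15]  -> 2 point(s)
  x = 19: RHS = 8, y in [10, 13]  -> 2 point(s)
Affine points: 22. Add the point at infinity: total = 23.

#E(F_23) = 23


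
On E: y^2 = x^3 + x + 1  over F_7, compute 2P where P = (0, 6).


Doubling: s = (3 x1^2 + a) / (2 y1)
s = (3*0^2 + 1) / (2*6) mod 7 = 3
x3 = s^2 - 2 x1 mod 7 = 3^2 - 2*0 = 2
y3 = s (x1 - x3) - y1 mod 7 = 3 * (0 - 2) - 6 = 2

2P = (2, 2)


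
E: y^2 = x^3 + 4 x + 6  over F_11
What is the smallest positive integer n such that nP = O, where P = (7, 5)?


Compute successive multiples of P until we hit O:
  1P = (7, 5)
  2P = (6, 9)
  3P = (3, 1)
  4P = (2, 0)
  5P = (3, 10)
  6P = (6, 2)
  7P = (7, 6)
  8P = O

ord(P) = 8


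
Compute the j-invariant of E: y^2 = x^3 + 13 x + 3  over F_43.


Delta = -16(4 a^3 + 27 b^2) mod 43 = 27
-1728 * (4 a)^3 = -1728 * (4*13)^3 mod 43 = 16
j = 16 * 27^(-1) mod 43 = 42

j = 42 (mod 43)


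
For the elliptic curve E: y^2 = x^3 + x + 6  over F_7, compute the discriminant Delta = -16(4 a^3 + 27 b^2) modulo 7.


4 a^3 + 27 b^2 = 4*1^3 + 27*6^2 = 4 + 972 = 976
Delta = -16 * (976) = -15616
Delta mod 7 = 1

Delta = 1 (mod 7)


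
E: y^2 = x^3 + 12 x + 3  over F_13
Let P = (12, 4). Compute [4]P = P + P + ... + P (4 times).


k = 4 = 100_2 (binary, LSB first: 001)
Double-and-add from P = (12, 4):
  bit 0 = 0: acc unchanged = O
  bit 1 = 0: acc unchanged = O
  bit 2 = 1: acc = O + (8, 0) = (8, 0)

4P = (8, 0)


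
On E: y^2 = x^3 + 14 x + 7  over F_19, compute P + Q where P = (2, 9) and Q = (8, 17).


P != Q, so use the chord formula.
s = (y2 - y1) / (x2 - x1) = (8) / (6) mod 19 = 14
x3 = s^2 - x1 - x2 mod 19 = 14^2 - 2 - 8 = 15
y3 = s (x1 - x3) - y1 mod 19 = 14 * (2 - 15) - 9 = 18

P + Q = (15, 18)


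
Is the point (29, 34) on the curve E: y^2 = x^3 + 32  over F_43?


Check whether y^2 = x^3 + 0 x + 32 (mod 43) for (x, y) = (29, 34).
LHS: y^2 = 34^2 mod 43 = 38
RHS: x^3 + 0 x + 32 = 29^3 + 0*29 + 32 mod 43 = 40
LHS != RHS

No, not on the curve


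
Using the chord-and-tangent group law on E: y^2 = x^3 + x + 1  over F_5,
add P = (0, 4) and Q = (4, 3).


P != Q, so use the chord formula.
s = (y2 - y1) / (x2 - x1) = (4) / (4) mod 5 = 1
x3 = s^2 - x1 - x2 mod 5 = 1^2 - 0 - 4 = 2
y3 = s (x1 - x3) - y1 mod 5 = 1 * (0 - 2) - 4 = 4

P + Q = (2, 4)


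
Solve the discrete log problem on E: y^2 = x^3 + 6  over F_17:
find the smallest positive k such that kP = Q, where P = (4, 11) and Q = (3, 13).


Enumerate multiples of P until we hit Q = (3, 13):
  1P = (4, 11)
  2P = (8, 5)
  3P = (3, 13)
Match found at i = 3.

k = 3


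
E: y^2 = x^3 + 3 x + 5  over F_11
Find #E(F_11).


For each x in F_11, count y with y^2 = x^3 + 3 x + 5 mod 11:
  x = 0: RHS = 5, y in [4, 7]  -> 2 point(s)
  x = 1: RHS = 9, y in [3, 8]  -> 2 point(s)
  x = 4: RHS = 4, y in [2, 9]  -> 2 point(s)
  x = 10: RHS = 1, y in [1, 10]  -> 2 point(s)
Affine points: 8. Add the point at infinity: total = 9.

#E(F_11) = 9


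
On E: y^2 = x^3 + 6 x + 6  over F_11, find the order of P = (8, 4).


Compute successive multiples of P until we hit O:
  1P = (8, 4)
  2P = (6, 7)
  3P = (2, 9)
  4P = (2, 2)
  5P = (6, 4)
  6P = (8, 7)
  7P = O

ord(P) = 7


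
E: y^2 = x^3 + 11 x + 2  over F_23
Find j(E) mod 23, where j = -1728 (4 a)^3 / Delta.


Delta = -16(4 a^3 + 27 b^2) mod 23 = 5
-1728 * (4 a)^3 = -1728 * (4*11)^3 mod 23 = 1
j = 1 * 5^(-1) mod 23 = 14

j = 14 (mod 23)


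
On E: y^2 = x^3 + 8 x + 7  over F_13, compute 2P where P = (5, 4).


Doubling: s = (3 x1^2 + a) / (2 y1)
s = (3*5^2 + 8) / (2*4) mod 13 = 12
x3 = s^2 - 2 x1 mod 13 = 12^2 - 2*5 = 4
y3 = s (x1 - x3) - y1 mod 13 = 12 * (5 - 4) - 4 = 8

2P = (4, 8)


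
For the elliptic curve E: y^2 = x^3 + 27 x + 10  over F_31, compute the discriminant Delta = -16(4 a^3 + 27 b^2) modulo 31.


4 a^3 + 27 b^2 = 4*27^3 + 27*10^2 = 78732 + 2700 = 81432
Delta = -16 * (81432) = -1302912
Delta mod 31 = 18

Delta = 18 (mod 31)


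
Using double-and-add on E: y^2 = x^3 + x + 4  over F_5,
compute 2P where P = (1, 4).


k = 2 = 10_2 (binary, LSB first: 01)
Double-and-add from P = (1, 4):
  bit 0 = 0: acc unchanged = O
  bit 1 = 1: acc = O + (2, 3) = (2, 3)

2P = (2, 3)


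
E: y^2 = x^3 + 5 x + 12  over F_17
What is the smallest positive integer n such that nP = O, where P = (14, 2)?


Compute successive multiples of P until we hit O:
  1P = (14, 2)
  2P = (2, 9)
  3P = (5, 14)
  4P = (13, 8)
  5P = (9, 2)
  6P = (11, 15)
  7P = (7, 13)
  8P = (12, 7)
  ... (continuing to 21P)
  21P = O

ord(P) = 21


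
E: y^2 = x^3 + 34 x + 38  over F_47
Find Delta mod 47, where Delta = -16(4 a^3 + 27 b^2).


4 a^3 + 27 b^2 = 4*34^3 + 27*38^2 = 157216 + 38988 = 196204
Delta = -16 * (196204) = -3139264
Delta mod 47 = 7

Delta = 7 (mod 47)


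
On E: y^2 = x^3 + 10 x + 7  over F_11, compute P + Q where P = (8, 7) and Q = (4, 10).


P != Q, so use the chord formula.
s = (y2 - y1) / (x2 - x1) = (3) / (7) mod 11 = 2
x3 = s^2 - x1 - x2 mod 11 = 2^2 - 8 - 4 = 3
y3 = s (x1 - x3) - y1 mod 11 = 2 * (8 - 3) - 7 = 3

P + Q = (3, 3)


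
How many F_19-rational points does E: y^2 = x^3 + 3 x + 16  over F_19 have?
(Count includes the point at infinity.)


For each x in F_19, count y with y^2 = x^3 + 3 x + 16 mod 19:
  x = 0: RHS = 16, y in [4, 15]  -> 2 point(s)
  x = 1: RHS = 1, y in [1, 18]  -> 2 point(s)
  x = 2: RHS = 11, y in [7, 12]  -> 2 point(s)
  x = 4: RHS = 16, y in [4, 15]  -> 2 point(s)
  x = 5: RHS = 4, y in [2, 17]  -> 2 point(s)
  x = 7: RHS = 0, y in [0]  -> 1 point(s)
  x = 8: RHS = 1, y in [1, 18]  -> 2 point(s)
  x = 10: RHS = 1, y in [1, 18]  -> 2 point(s)
  x = 14: RHS = 9, y in [3, 16]  -> 2 point(s)
  x = 15: RHS = 16, y in [4, 15]  -> 2 point(s)
Affine points: 19. Add the point at infinity: total = 20.

#E(F_19) = 20


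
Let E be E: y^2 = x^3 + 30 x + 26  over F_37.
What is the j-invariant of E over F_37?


Delta = -16(4 a^3 + 27 b^2) mod 37 = 20
-1728 * (4 a)^3 = -1728 * (4*30)^3 mod 37 = 27
j = 27 * 20^(-1) mod 37 = 18

j = 18 (mod 37)


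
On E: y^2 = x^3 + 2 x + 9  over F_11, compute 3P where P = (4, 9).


k = 3 = 11_2 (binary, LSB first: 11)
Double-and-add from P = (4, 9):
  bit 0 = 1: acc = O + (4, 9) = (4, 9)
  bit 1 = 1: acc = (4, 9) + (8, 8) = (8, 3)

3P = (8, 3)


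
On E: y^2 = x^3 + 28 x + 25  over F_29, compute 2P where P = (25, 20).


Doubling: s = (3 x1^2 + a) / (2 y1)
s = (3*25^2 + 28) / (2*20) mod 29 = 28
x3 = s^2 - 2 x1 mod 29 = 28^2 - 2*25 = 9
y3 = s (x1 - x3) - y1 mod 29 = 28 * (25 - 9) - 20 = 22

2P = (9, 22)


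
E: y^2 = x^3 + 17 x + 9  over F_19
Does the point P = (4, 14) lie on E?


Check whether y^2 = x^3 + 17 x + 9 (mod 19) for (x, y) = (4, 14).
LHS: y^2 = 14^2 mod 19 = 6
RHS: x^3 + 17 x + 9 = 4^3 + 17*4 + 9 mod 19 = 8
LHS != RHS

No, not on the curve


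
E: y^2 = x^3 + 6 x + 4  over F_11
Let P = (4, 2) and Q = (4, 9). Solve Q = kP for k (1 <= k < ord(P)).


Enumerate multiples of P until we hit Q = (4, 9):
  1P = (4, 2)
  2P = (1, 0)
  3P = (4, 9)
Match found at i = 3.

k = 3


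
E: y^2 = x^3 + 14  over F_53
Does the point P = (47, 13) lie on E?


Check whether y^2 = x^3 + 0 x + 14 (mod 53) for (x, y) = (47, 13).
LHS: y^2 = 13^2 mod 53 = 10
RHS: x^3 + 0 x + 14 = 47^3 + 0*47 + 14 mod 53 = 10
LHS = RHS

Yes, on the curve


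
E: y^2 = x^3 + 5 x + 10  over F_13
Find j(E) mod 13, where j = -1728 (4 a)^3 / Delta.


Delta = -16(4 a^3 + 27 b^2) mod 13 = 7
-1728 * (4 a)^3 = -1728 * (4*5)^3 mod 13 = 5
j = 5 * 7^(-1) mod 13 = 10

j = 10 (mod 13)


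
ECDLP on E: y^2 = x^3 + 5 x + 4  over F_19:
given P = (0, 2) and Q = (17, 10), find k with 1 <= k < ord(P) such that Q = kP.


Enumerate multiples of P until we hit Q = (17, 10):
  1P = (0, 2)
  2P = (17, 10)
Match found at i = 2.

k = 2


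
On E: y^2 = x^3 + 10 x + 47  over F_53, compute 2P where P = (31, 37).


Doubling: s = (3 x1^2 + a) / (2 y1)
s = (3*31^2 + 10) / (2*37) mod 53 = 4
x3 = s^2 - 2 x1 mod 53 = 4^2 - 2*31 = 7
y3 = s (x1 - x3) - y1 mod 53 = 4 * (31 - 7) - 37 = 6

2P = (7, 6)


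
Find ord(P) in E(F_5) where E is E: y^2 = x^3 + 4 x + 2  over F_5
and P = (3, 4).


Compute successive multiples of P until we hit O:
  1P = (3, 4)
  2P = (3, 1)
  3P = O

ord(P) = 3


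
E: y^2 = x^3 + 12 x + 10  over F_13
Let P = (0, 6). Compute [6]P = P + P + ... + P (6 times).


k = 6 = 110_2 (binary, LSB first: 011)
Double-and-add from P = (0, 6):
  bit 0 = 0: acc unchanged = O
  bit 1 = 1: acc = O + (1, 6) = (1, 6)
  bit 2 = 1: acc = (1, 6) + (2, 9) = (6, 5)

6P = (6, 5)


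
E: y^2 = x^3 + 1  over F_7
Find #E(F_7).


For each x in F_7, count y with y^2 = x^3 + 0 x + 1 mod 7:
  x = 0: RHS = 1, y in [1, 6]  -> 2 point(s)
  x = 1: RHS = 2, y in [3, 4]  -> 2 point(s)
  x = 2: RHS = 2, y in [3, 4]  -> 2 point(s)
  x = 3: RHS = 0, y in [0]  -> 1 point(s)
  x = 4: RHS = 2, y in [3, 4]  -> 2 point(s)
  x = 5: RHS = 0, y in [0]  -> 1 point(s)
  x = 6: RHS = 0, y in [0]  -> 1 point(s)
Affine points: 11. Add the point at infinity: total = 12.

#E(F_7) = 12


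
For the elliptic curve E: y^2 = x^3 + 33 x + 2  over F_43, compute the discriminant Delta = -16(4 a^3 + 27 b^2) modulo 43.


4 a^3 + 27 b^2 = 4*33^3 + 27*2^2 = 143748 + 108 = 143856
Delta = -16 * (143856) = -2301696
Delta mod 43 = 8

Delta = 8 (mod 43)


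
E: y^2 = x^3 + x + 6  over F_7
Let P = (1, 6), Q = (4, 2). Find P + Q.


P != Q, so use the chord formula.
s = (y2 - y1) / (x2 - x1) = (3) / (3) mod 7 = 1
x3 = s^2 - x1 - x2 mod 7 = 1^2 - 1 - 4 = 3
y3 = s (x1 - x3) - y1 mod 7 = 1 * (1 - 3) - 6 = 6

P + Q = (3, 6)


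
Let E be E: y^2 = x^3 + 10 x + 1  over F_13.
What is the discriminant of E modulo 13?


4 a^3 + 27 b^2 = 4*10^3 + 27*1^2 = 4000 + 27 = 4027
Delta = -16 * (4027) = -64432
Delta mod 13 = 9

Delta = 9 (mod 13)


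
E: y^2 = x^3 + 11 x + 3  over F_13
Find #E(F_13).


For each x in F_13, count y with y^2 = x^3 + 11 x + 3 mod 13:
  x = 0: RHS = 3, y in [4, 9]  -> 2 point(s)
  x = 5: RHS = 1, y in [1, 12]  -> 2 point(s)
  x = 6: RHS = 12, y in [5, 8]  -> 2 point(s)
  x = 9: RHS = 12, y in [5, 8]  -> 2 point(s)
  x = 11: RHS = 12, y in [5, 8]  -> 2 point(s)
  x = 12: RHS = 4, y in [2, 11]  -> 2 point(s)
Affine points: 12. Add the point at infinity: total = 13.

#E(F_13) = 13


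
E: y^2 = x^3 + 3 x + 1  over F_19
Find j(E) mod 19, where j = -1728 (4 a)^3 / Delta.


Delta = -16(4 a^3 + 27 b^2) mod 19 = 6
-1728 * (4 a)^3 = -1728 * (4*3)^3 mod 19 = 18
j = 18 * 6^(-1) mod 19 = 3

j = 3 (mod 19)


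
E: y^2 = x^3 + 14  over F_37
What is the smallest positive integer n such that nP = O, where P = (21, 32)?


Compute successive multiples of P until we hit O:
  1P = (21, 32)
  2P = (28, 32)
  3P = (25, 5)
  4P = (25, 32)
  5P = (28, 5)
  6P = (21, 5)
  7P = O

ord(P) = 7


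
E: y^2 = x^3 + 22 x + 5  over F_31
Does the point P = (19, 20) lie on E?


Check whether y^2 = x^3 + 22 x + 5 (mod 31) for (x, y) = (19, 20).
LHS: y^2 = 20^2 mod 31 = 28
RHS: x^3 + 22 x + 5 = 19^3 + 22*19 + 5 mod 31 = 28
LHS = RHS

Yes, on the curve


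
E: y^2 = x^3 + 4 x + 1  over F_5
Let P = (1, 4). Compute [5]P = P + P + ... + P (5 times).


k = 5 = 101_2 (binary, LSB first: 101)
Double-and-add from P = (1, 4):
  bit 0 = 1: acc = O + (1, 4) = (1, 4)
  bit 1 = 0: acc unchanged = (1, 4)
  bit 2 = 1: acc = (1, 4) + (3, 0) = (0, 4)

5P = (0, 4)


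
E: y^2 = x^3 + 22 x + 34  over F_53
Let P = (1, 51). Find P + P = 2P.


Doubling: s = (3 x1^2 + a) / (2 y1)
s = (3*1^2 + 22) / (2*51) mod 53 = 7
x3 = s^2 - 2 x1 mod 53 = 7^2 - 2*1 = 47
y3 = s (x1 - x3) - y1 mod 53 = 7 * (1 - 47) - 51 = 51

2P = (47, 51)


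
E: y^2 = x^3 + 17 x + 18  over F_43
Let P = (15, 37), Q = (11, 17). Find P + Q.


P != Q, so use the chord formula.
s = (y2 - y1) / (x2 - x1) = (23) / (39) mod 43 = 5
x3 = s^2 - x1 - x2 mod 43 = 5^2 - 15 - 11 = 42
y3 = s (x1 - x3) - y1 mod 43 = 5 * (15 - 42) - 37 = 0

P + Q = (42, 0)


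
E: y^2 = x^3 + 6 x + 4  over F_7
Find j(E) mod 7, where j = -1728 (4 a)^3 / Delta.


Delta = -16(4 a^3 + 27 b^2) mod 7 = 5
-1728 * (4 a)^3 = -1728 * (4*6)^3 mod 7 = 6
j = 6 * 5^(-1) mod 7 = 4

j = 4 (mod 7)


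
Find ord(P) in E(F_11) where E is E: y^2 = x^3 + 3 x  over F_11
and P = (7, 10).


Compute successive multiples of P until we hit O:
  1P = (7, 10)
  2P = (1, 2)
  3P = (6, 6)
  4P = (3, 6)
  5P = (2, 6)
  6P = (0, 0)
  7P = (2, 5)
  8P = (3, 5)
  ... (continuing to 12P)
  12P = O

ord(P) = 12


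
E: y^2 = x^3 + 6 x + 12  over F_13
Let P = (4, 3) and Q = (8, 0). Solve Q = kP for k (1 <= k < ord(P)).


Enumerate multiples of P until we hit Q = (8, 0):
  1P = (4, 3)
  2P = (8, 0)
Match found at i = 2.

k = 2


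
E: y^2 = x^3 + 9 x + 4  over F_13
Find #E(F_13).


For each x in F_13, count y with y^2 = x^3 + 9 x + 4 mod 13:
  x = 0: RHS = 4, y in [2, 11]  -> 2 point(s)
  x = 1: RHS = 1, y in [1, 12]  -> 2 point(s)
  x = 2: RHS = 4, y in [2, 11]  -> 2 point(s)
  x = 4: RHS = 0, y in [0]  -> 1 point(s)
  x = 6: RHS = 1, y in [1, 12]  -> 2 point(s)
  x = 8: RHS = 3, y in [4, 9]  -> 2 point(s)
  x = 11: RHS = 4, y in [2, 11]  -> 2 point(s)
Affine points: 13. Add the point at infinity: total = 14.

#E(F_13) = 14


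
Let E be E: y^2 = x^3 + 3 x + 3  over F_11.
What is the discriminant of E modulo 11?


4 a^3 + 27 b^2 = 4*3^3 + 27*3^2 = 108 + 243 = 351
Delta = -16 * (351) = -5616
Delta mod 11 = 5

Delta = 5 (mod 11)


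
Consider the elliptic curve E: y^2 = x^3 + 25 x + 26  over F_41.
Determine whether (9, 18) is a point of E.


Check whether y^2 = x^3 + 25 x + 26 (mod 41) for (x, y) = (9, 18).
LHS: y^2 = 18^2 mod 41 = 37
RHS: x^3 + 25 x + 26 = 9^3 + 25*9 + 26 mod 41 = 37
LHS = RHS

Yes, on the curve


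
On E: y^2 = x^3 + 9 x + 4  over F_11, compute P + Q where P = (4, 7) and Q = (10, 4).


P != Q, so use the chord formula.
s = (y2 - y1) / (x2 - x1) = (8) / (6) mod 11 = 5
x3 = s^2 - x1 - x2 mod 11 = 5^2 - 4 - 10 = 0
y3 = s (x1 - x3) - y1 mod 11 = 5 * (4 - 0) - 7 = 2

P + Q = (0, 2)


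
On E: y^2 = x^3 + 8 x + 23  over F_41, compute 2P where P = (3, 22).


Doubling: s = (3 x1^2 + a) / (2 y1)
s = (3*3^2 + 8) / (2*22) mod 41 = 39
x3 = s^2 - 2 x1 mod 41 = 39^2 - 2*3 = 39
y3 = s (x1 - x3) - y1 mod 41 = 39 * (3 - 39) - 22 = 9

2P = (39, 9)


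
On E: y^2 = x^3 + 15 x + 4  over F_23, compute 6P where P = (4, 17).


k = 6 = 110_2 (binary, LSB first: 011)
Double-and-add from P = (4, 17):
  bit 0 = 0: acc unchanged = O
  bit 1 = 1: acc = O + (21, 9) = (21, 9)
  bit 2 = 1: acc = (21, 9) + (12, 16) = (19, 15)

6P = (19, 15)


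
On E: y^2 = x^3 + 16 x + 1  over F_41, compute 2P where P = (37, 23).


Doubling: s = (3 x1^2 + a) / (2 y1)
s = (3*37^2 + 16) / (2*23) mod 41 = 21
x3 = s^2 - 2 x1 mod 41 = 21^2 - 2*37 = 39
y3 = s (x1 - x3) - y1 mod 41 = 21 * (37 - 39) - 23 = 17

2P = (39, 17)


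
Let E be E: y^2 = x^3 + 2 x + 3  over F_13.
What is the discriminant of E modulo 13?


4 a^3 + 27 b^2 = 4*2^3 + 27*3^2 = 32 + 243 = 275
Delta = -16 * (275) = -4400
Delta mod 13 = 7

Delta = 7 (mod 13)


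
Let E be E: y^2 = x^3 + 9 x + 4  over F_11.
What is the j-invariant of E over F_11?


Delta = -16(4 a^3 + 27 b^2) mod 11 = 2
-1728 * (4 a)^3 = -1728 * (4*9)^3 mod 11 = 6
j = 6 * 2^(-1) mod 11 = 3

j = 3 (mod 11)


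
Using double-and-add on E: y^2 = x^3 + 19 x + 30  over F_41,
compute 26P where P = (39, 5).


k = 26 = 11010_2 (binary, LSB first: 01011)
Double-and-add from P = (39, 5):
  bit 0 = 0: acc unchanged = O
  bit 1 = 1: acc = O + (5, 2) = (5, 2)
  bit 2 = 0: acc unchanged = (5, 2)
  bit 3 = 1: acc = (5, 2) + (10, 20) = (16, 24)
  bit 4 = 1: acc = (16, 24) + (20, 13) = (10, 21)

26P = (10, 21)


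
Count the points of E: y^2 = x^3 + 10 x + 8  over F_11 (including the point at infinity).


For each x in F_11, count y with y^2 = x^3 + 10 x + 8 mod 11:
  x = 2: RHS = 3, y in [5, 6]  -> 2 point(s)
  x = 6: RHS = 9, y in [3, 8]  -> 2 point(s)
  x = 7: RHS = 3, y in [5, 6]  -> 2 point(s)
Affine points: 6. Add the point at infinity: total = 7.

#E(F_11) = 7


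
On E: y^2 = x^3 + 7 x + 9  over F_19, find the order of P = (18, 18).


Compute successive multiples of P until we hit O:
  1P = (18, 18)
  2P = (8, 8)
  3P = (13, 6)
  4P = (12, 4)
  5P = (5, 6)
  6P = (0, 3)
  7P = (17, 5)
  8P = (1, 13)
  ... (continuing to 26P)
  26P = O

ord(P) = 26


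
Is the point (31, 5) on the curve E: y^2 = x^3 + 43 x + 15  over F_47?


Check whether y^2 = x^3 + 43 x + 15 (mod 47) for (x, y) = (31, 5).
LHS: y^2 = 5^2 mod 47 = 25
RHS: x^3 + 43 x + 15 = 31^3 + 43*31 + 15 mod 47 = 25
LHS = RHS

Yes, on the curve


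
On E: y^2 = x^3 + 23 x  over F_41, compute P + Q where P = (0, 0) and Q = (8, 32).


P != Q, so use the chord formula.
s = (y2 - y1) / (x2 - x1) = (32) / (8) mod 41 = 4
x3 = s^2 - x1 - x2 mod 41 = 4^2 - 0 - 8 = 8
y3 = s (x1 - x3) - y1 mod 41 = 4 * (0 - 8) - 0 = 9

P + Q = (8, 9)


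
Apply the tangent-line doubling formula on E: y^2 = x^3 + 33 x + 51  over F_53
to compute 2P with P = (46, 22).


Doubling: s = (3 x1^2 + a) / (2 y1)
s = (3*46^2 + 33) / (2*22) mod 53 = 33
x3 = s^2 - 2 x1 mod 53 = 33^2 - 2*46 = 43
y3 = s (x1 - x3) - y1 mod 53 = 33 * (46 - 43) - 22 = 24

2P = (43, 24)


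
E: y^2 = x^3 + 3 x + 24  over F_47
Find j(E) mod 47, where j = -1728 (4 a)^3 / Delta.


Delta = -16(4 a^3 + 27 b^2) mod 47 = 44
-1728 * (4 a)^3 = -1728 * (4*3)^3 mod 47 = 20
j = 20 * 44^(-1) mod 47 = 9

j = 9 (mod 47)
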